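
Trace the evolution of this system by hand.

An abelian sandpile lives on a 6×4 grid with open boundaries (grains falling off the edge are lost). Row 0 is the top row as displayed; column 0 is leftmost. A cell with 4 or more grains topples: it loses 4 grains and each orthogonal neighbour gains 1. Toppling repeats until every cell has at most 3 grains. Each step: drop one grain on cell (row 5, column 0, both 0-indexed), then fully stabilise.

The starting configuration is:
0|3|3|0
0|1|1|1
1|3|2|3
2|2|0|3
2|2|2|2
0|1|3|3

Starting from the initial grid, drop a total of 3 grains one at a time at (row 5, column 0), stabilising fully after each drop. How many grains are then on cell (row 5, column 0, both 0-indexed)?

3

[0] 0|3|3|0
0|1|1|1
1|3|2|3
2|2|0|3
2|2|2|2
0|1|3|3
[1] 0|3|3|0
0|1|1|1
1|3|2|3
2|2|0|3
2|2|2|2
1|1|3|3
[2] 0|3|3|0
0|1|1|1
1|3|2|3
2|2|0|3
2|2|2|2
2|1|3|3
[3] 0|3|3|0
0|1|1|1
1|3|2|3
2|2|0|3
2|2|2|2
3|1|3|3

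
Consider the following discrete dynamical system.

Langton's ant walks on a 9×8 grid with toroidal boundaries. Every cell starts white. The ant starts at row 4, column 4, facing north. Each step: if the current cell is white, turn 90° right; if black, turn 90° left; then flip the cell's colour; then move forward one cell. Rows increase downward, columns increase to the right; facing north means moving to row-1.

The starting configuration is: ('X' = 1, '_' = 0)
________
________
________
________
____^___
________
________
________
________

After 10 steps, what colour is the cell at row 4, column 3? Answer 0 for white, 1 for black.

gen 0: ________
________
________
________
____^___
________
________
________
________
gen 1: ________
________
________
________
____X>__
________
________
________
________
gen 2: ________
________
________
________
____XX__
_____v__
________
________
________
gen 3: ________
________
________
________
____XX__
____<X__
________
________
________
gen 4: ________
________
________
________
____^X__
____XX__
________
________
________
gen 5: ________
________
________
________
___<_X__
____XX__
________
________
________
gen 6: ________
________
________
___^____
___X_X__
____XX__
________
________
________
gen 7: ________
________
________
___X>___
___X_X__
____XX__
________
________
________
gen 8: ________
________
________
___XX___
___XvX__
____XX__
________
________
________
gen 9: ________
________
________
___XX___
___<XX__
____XX__
________
________
________
gen 10: ________
________
________
___XX___
____XX__
___vXX__
________
________
________

0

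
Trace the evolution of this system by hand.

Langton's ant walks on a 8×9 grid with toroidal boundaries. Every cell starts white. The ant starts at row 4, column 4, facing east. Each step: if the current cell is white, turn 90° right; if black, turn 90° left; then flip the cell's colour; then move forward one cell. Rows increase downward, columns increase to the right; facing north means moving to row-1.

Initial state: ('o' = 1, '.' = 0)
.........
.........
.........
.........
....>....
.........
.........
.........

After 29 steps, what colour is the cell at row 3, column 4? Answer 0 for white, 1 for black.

0

0) .........
.........
.........
.........
....>....
.........
.........
.........
1) .........
.........
.........
.........
....o....
....v....
.........
.........
2) .........
.........
.........
.........
....o....
...<o....
.........
.........
3) .........
.........
.........
.........
...^o....
...oo....
.........
.........
4) .........
.........
.........
.........
...o>....
...oo....
.........
.........
5) .........
.........
.........
....^....
...o.....
...oo....
.........
.........
6) .........
.........
.........
....o>...
...o.....
...oo....
.........
.........
7) .........
.........
.........
....oo...
...o.v...
...oo....
.........
.........
8) .........
.........
.........
....oo...
...o<o...
...oo....
.........
.........
9) .........
.........
.........
....^o...
...ooo...
...oo....
.........
.........
10) .........
.........
.........
...<.o...
...ooo...
...oo....
.........
.........
11) .........
.........
...^.....
...o.o...
...ooo...
...oo....
.........
.........
12) .........
.........
...o>....
...o.o...
...ooo...
...oo....
.........
.........
13) .........
.........
...oo....
...ovo...
...ooo...
...oo....
.........
.........
14) .........
.........
...oo....
...<oo...
...ooo...
...oo....
.........
.........
15) .........
.........
...oo....
....oo...
...voo...
...oo....
.........
.........
16) .........
.........
...oo....
....oo...
....>o...
...oo....
.........
.........
17) .........
.........
...oo....
....^o...
.....o...
...oo....
.........
.........
18) .........
.........
...oo....
...<.o...
.....o...
...oo....
.........
.........
19) .........
.........
...^o....
...o.o...
.....o...
...oo....
.........
.........
20) .........
.........
..<.o....
...o.o...
.....o...
...oo....
.........
.........
21) .........
..^......
..o.o....
...o.o...
.....o...
...oo....
.........
.........
22) .........
..o>.....
..o.o....
...o.o...
.....o...
...oo....
.........
.........
23) .........
..oo.....
..ovo....
...o.o...
.....o...
...oo....
.........
.........
24) .........
..oo.....
..<oo....
...o.o...
.....o...
...oo....
.........
.........
25) .........
..oo.....
...oo....
..vo.o...
.....o...
...oo....
.........
.........
26) .........
..oo.....
...oo....
.<oo.o...
.....o...
...oo....
.........
.........
27) .........
..oo.....
.^.oo....
.ooo.o...
.....o...
...oo....
.........
.........
28) .........
..oo.....
.o>oo....
.ooo.o...
.....o...
...oo....
.........
.........
29) .........
..oo.....
.oooo....
.ovo.o...
.....o...
...oo....
.........
.........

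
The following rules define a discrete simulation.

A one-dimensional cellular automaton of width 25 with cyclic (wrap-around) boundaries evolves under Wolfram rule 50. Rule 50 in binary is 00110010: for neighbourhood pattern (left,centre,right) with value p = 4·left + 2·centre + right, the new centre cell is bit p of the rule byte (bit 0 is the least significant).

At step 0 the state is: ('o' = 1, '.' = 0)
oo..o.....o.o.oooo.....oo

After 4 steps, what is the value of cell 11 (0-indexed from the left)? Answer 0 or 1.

0) oo..o.....o.o.oooo.....oo
1) ..oo.o...o.o.o....o...o..
2) .o..o.o.o.o.o.o..o.o.o.o.
3) o.oo.o.o.o.o.o.oo.o.o.o.o
4) .o..o.o.o.o.o.o..o.o.o.o.

0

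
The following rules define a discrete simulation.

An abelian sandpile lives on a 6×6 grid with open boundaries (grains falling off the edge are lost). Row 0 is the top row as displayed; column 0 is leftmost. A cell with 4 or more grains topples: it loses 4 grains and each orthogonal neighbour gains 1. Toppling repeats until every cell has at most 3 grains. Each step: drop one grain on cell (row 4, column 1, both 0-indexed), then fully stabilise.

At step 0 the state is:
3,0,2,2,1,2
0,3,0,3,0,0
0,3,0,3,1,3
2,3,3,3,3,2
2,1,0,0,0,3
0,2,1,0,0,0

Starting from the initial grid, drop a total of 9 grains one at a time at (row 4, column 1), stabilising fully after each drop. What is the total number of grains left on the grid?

57

t=0: 3,0,2,2,1,2
0,3,0,3,0,0
0,3,0,3,1,3
2,3,3,3,3,2
2,1,0,0,0,3
0,2,1,0,0,0
t=1: 3,0,2,2,1,2
0,3,0,3,0,0
0,3,0,3,1,3
2,3,3,3,3,2
2,2,0,0,0,3
0,2,1,0,0,0
t=2: 3,0,2,2,1,2
0,3,0,3,0,0
0,3,0,3,1,3
2,3,3,3,3,2
2,3,0,0,0,3
0,2,1,0,0,0
t=3: 3,1,2,3,1,2
1,0,2,0,1,0
1,1,3,1,3,3
3,2,1,2,0,3
3,1,2,1,1,3
0,3,1,0,0,0
t=4: 3,1,2,3,1,2
1,0,2,0,1,0
1,1,3,1,3,3
3,2,1,2,0,3
3,2,2,1,1,3
0,3,1,0,0,0
t=5: 3,1,2,3,1,2
1,0,2,0,1,0
1,1,3,1,3,3
3,2,1,2,0,3
3,3,2,1,1,3
0,3,1,0,0,0
t=6: 3,1,2,3,1,2
1,0,2,0,1,0
2,2,3,1,3,3
1,0,2,2,0,3
1,3,3,1,1,3
2,0,2,0,0,0
t=7: 3,1,2,3,1,2
1,0,2,0,1,0
2,2,3,1,3,3
1,1,3,2,0,3
2,1,0,2,1,3
2,1,3,0,0,0
t=8: 3,1,2,3,1,2
1,0,2,0,1,0
2,2,3,1,3,3
1,1,3,2,0,3
2,2,0,2,1,3
2,1,3,0,0,0
t=9: 3,1,2,3,1,2
1,0,2,0,1,0
2,2,3,1,3,3
1,1,3,2,0,3
2,3,0,2,1,3
2,1,3,0,0,0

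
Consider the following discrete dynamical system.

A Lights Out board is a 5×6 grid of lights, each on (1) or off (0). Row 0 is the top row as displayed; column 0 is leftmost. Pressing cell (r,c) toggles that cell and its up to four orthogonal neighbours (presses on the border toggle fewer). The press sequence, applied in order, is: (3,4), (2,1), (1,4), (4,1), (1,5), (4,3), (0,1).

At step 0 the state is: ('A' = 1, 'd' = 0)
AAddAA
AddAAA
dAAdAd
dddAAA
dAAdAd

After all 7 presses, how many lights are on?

12

step 0: AAddAA
AddAAA
dAAdAd
dddAAA
dAAdAd
step 1: AAddAA
AddAAA
dAAddd
dddddd
dAAddd
step 2: AAddAA
AAdAAA
Addddd
dAdddd
dAAddd
step 3: AAdddA
AAdddd
AdddAd
dAdddd
dAAddd
step 4: AAdddA
AAdddd
AdddAd
dddddd
Addddd
step 5: AAdddd
AAddAA
AdddAA
dddddd
Addddd
step 6: AAdddd
AAddAA
AdddAA
dddAdd
AdAAAd
step 7: ddAddd
AdddAA
AdddAA
dddAdd
AdAAAd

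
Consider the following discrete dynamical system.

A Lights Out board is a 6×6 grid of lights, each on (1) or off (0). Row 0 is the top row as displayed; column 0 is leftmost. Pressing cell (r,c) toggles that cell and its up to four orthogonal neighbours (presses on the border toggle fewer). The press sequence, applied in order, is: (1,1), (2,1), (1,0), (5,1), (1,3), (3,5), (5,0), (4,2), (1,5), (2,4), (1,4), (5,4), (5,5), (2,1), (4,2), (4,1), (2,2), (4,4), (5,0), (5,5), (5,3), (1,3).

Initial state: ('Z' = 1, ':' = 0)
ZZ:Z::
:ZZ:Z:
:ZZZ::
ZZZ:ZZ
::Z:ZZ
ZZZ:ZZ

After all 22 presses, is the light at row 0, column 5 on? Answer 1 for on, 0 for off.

1

t=0: ZZ:Z::
:ZZ:Z:
:ZZZ::
ZZZ:ZZ
::Z:ZZ
ZZZ:ZZ
t=1: Z::Z::
Z:::Z:
::ZZ::
ZZZ:ZZ
::Z:ZZ
ZZZ:ZZ
t=2: Z::Z::
ZZ::Z:
ZZ:Z::
Z:Z:ZZ
::Z:ZZ
ZZZ:ZZ
t=3: :::Z::
::::Z:
:Z:Z::
Z:Z:ZZ
::Z:ZZ
ZZZ:ZZ
t=4: :::Z::
::::Z:
:Z:Z::
Z:Z:ZZ
:ZZ:ZZ
::::ZZ
t=5: ::::::
::ZZ::
:Z::::
Z:Z:ZZ
:ZZ:ZZ
::::ZZ
t=6: ::::::
::ZZ::
:Z:::Z
Z:Z:::
:ZZ:Z:
::::ZZ
t=7: ::::::
::ZZ::
:Z:::Z
Z:Z:::
ZZZ:Z:
ZZ::ZZ
t=8: ::::::
::ZZ::
:Z:::Z
Z:::::
Z::ZZ:
ZZZ:ZZ
t=9: :::::Z
::ZZZZ
:Z::::
Z:::::
Z::ZZ:
ZZZ:ZZ
t=10: :::::Z
::ZZ:Z
:Z:ZZZ
Z:::Z:
Z::ZZ:
ZZZ:ZZ
t=11: ::::ZZ
::Z:Z:
:Z:Z:Z
Z:::Z:
Z::ZZ:
ZZZ:ZZ
t=12: ::::ZZ
::Z:Z:
:Z:Z:Z
Z:::Z:
Z::Z::
ZZZZ::
t=13: ::::ZZ
::Z:Z:
:Z:Z:Z
Z:::Z:
Z::Z:Z
ZZZZZZ
t=14: ::::ZZ
:ZZ:Z:
Z:ZZ:Z
ZZ::Z:
Z::Z:Z
ZZZZZZ
t=15: ::::ZZ
:ZZ:Z:
Z:ZZ:Z
ZZZ:Z:
ZZZ::Z
ZZ:ZZZ
t=16: ::::ZZ
:ZZ:Z:
Z:ZZ:Z
Z:Z:Z:
:::::Z
Z::ZZZ
t=17: ::::ZZ
:Z::Z:
ZZ:::Z
Z:::Z:
:::::Z
Z::ZZZ
t=18: ::::ZZ
:Z::Z:
ZZ:::Z
Z:::::
:::ZZ:
Z::Z:Z
t=19: ::::ZZ
:Z::Z:
ZZ:::Z
Z:::::
Z::ZZ:
:Z:Z:Z
t=20: ::::ZZ
:Z::Z:
ZZ:::Z
Z:::::
Z::ZZZ
:Z:ZZ:
t=21: ::::ZZ
:Z::Z:
ZZ:::Z
Z:::::
Z:::ZZ
:ZZ:::
t=22: :::ZZZ
:ZZZ::
ZZ:Z:Z
Z:::::
Z:::ZZ
:ZZ:::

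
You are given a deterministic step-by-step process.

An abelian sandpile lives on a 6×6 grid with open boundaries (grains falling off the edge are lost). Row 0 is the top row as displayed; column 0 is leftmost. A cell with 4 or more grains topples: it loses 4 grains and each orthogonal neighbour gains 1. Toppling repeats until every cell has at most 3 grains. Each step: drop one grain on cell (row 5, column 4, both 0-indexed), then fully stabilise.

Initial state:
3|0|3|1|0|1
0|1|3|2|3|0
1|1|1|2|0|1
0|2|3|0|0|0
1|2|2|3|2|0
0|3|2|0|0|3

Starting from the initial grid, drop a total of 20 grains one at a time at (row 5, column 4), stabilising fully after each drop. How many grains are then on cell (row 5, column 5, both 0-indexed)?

[0] 3|0|3|1|0|1
0|1|3|2|3|0
1|1|1|2|0|1
0|2|3|0|0|0
1|2|2|3|2|0
0|3|2|0|0|3
[1] 3|0|3|1|0|1
0|1|3|2|3|0
1|1|1|2|0|1
0|2|3|0|0|0
1|2|2|3|2|0
0|3|2|0|1|3
[2] 3|0|3|1|0|1
0|1|3|2|3|0
1|1|1|2|0|1
0|2|3|0|0|0
1|2|2|3|2|0
0|3|2|0|2|3
[3] 3|0|3|1|0|1
0|1|3|2|3|0
1|1|1|2|0|1
0|2|3|0|0|0
1|2|2|3|2|0
0|3|2|0|3|3
[4] 3|0|3|1|0|1
0|1|3|2|3|0
1|1|1|2|0|1
0|2|3|0|0|0
1|2|2|3|3|1
0|3|2|1|1|0
[5] 3|0|3|1|0|1
0|1|3|2|3|0
1|1|1|2|0|1
0|2|3|0|0|0
1|2|2|3|3|1
0|3|2|1|2|0
[6] 3|0|3|1|0|1
0|1|3|2|3|0
1|1|1|2|0|1
0|2|3|0|0|0
1|2|2|3|3|1
0|3|2|1|3|0
[7] 3|0|3|1|0|1
0|1|3|2|3|0
1|1|1|2|0|1
0|2|3|1|1|0
1|2|3|0|1|2
0|3|2|3|1|1
[8] 3|0|3|1|0|1
0|1|3|2|3|0
1|1|1|2|0|1
0|2|3|1|1|0
1|2|3|0|1|2
0|3|2|3|2|1
[9] 3|0|3|1|0|1
0|1|3|2|3|0
1|1|1|2|0|1
0|2|3|1|1|0
1|2|3|0|1|2
0|3|2|3|3|1
[10] 3|0|3|1|0|1
0|1|3|2|3|0
1|1|1|2|0|1
0|2|3|1|1|0
1|2|3|1|2|2
0|3|3|0|1|2
[11] 3|0|3|1|0|1
0|1|3|2|3|0
1|1|1|2|0|1
0|2|3|1|1|0
1|2|3|1|2|2
0|3|3|0|2|2
[12] 3|0|3|1|0|1
0|1|3|2|3|0
1|1|1|2|0|1
0|2|3|1|1|0
1|2|3|1|2|2
0|3|3|0|3|2
[13] 3|0|3|1|0|1
0|1|3|2|3|0
1|1|1|2|0|1
0|2|3|1|1|0
1|2|3|1|3|2
0|3|3|1|0|3
[14] 3|0|3|1|0|1
0|1|3|2|3|0
1|1|1|2|0|1
0|2|3|1|1|0
1|2|3|1|3|2
0|3|3|1|1|3
[15] 3|0|3|1|0|1
0|1|3|2|3|0
1|1|1|2|0|1
0|2|3|1|1|0
1|2|3|1|3|2
0|3|3|1|2|3
[16] 3|0|3|1|0|1
0|1|3|2|3|0
1|1|1|2|0|1
0|2|3|1|1|0
1|2|3|1|3|2
0|3|3|1|3|3
[17] 3|0|3|1|0|1
0|1|3|2|3|0
1|1|1|2|0|1
0|2|3|1|2|1
1|2|3|2|1|0
0|3|3|2|2|1
[18] 3|0|3|1|0|1
0|1|3|2|3|0
1|1|1|2|0|1
0|2|3|1|2|1
1|2|3|2|1|0
0|3|3|2|3|1
[19] 3|0|3|1|0|1
0|1|3|2|3|0
1|1|1|2|0|1
0|2|3|1|2|1
1|2|3|2|2|0
0|3|3|3|0|2
[20] 3|0|3|1|0|1
0|1|3|2|3|0
1|1|1|2|0|1
0|2|3|1|2|1
1|2|3|2|2|0
0|3|3|3|1|2

2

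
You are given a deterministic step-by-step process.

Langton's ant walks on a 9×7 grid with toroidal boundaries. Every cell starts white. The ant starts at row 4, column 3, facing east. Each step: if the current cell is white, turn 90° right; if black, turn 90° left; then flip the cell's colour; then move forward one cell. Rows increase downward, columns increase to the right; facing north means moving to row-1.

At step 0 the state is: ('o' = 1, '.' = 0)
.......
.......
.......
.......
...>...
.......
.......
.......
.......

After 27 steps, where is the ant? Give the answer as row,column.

step 0: .......
.......
.......
.......
...>...
.......
.......
.......
.......
step 1: .......
.......
.......
.......
...o...
...v...
.......
.......
.......
step 2: .......
.......
.......
.......
...o...
..<o...
.......
.......
.......
step 3: .......
.......
.......
.......
..^o...
..oo...
.......
.......
.......
step 4: .......
.......
.......
.......
..o>...
..oo...
.......
.......
.......
step 5: .......
.......
.......
...^...
..o....
..oo...
.......
.......
.......
step 6: .......
.......
.......
...o>..
..o....
..oo...
.......
.......
.......
step 7: .......
.......
.......
...oo..
..o.v..
..oo...
.......
.......
.......
step 8: .......
.......
.......
...oo..
..o<o..
..oo...
.......
.......
.......
step 9: .......
.......
.......
...^o..
..ooo..
..oo...
.......
.......
.......
step 10: .......
.......
.......
..<.o..
..ooo..
..oo...
.......
.......
.......
step 11: .......
.......
..^....
..o.o..
..ooo..
..oo...
.......
.......
.......
step 12: .......
.......
..o>...
..o.o..
..ooo..
..oo...
.......
.......
.......
step 13: .......
.......
..oo...
..ovo..
..ooo..
..oo...
.......
.......
.......
step 14: .......
.......
..oo...
..<oo..
..ooo..
..oo...
.......
.......
.......
step 15: .......
.......
..oo...
...oo..
..voo..
..oo...
.......
.......
.......
step 16: .......
.......
..oo...
...oo..
...>o..
..oo...
.......
.......
.......
step 17: .......
.......
..oo...
...^o..
....o..
..oo...
.......
.......
.......
step 18: .......
.......
..oo...
..<.o..
....o..
..oo...
.......
.......
.......
step 19: .......
.......
..^o...
..o.o..
....o..
..oo...
.......
.......
.......
step 20: .......
.......
.<.o...
..o.o..
....o..
..oo...
.......
.......
.......
step 21: .......
.^.....
.o.o...
..o.o..
....o..
..oo...
.......
.......
.......
step 22: .......
.o>....
.o.o...
..o.o..
....o..
..oo...
.......
.......
.......
step 23: .......
.oo....
.ovo...
..o.o..
....o..
..oo...
.......
.......
.......
step 24: .......
.oo....
.<oo...
..o.o..
....o..
..oo...
.......
.......
.......
step 25: .......
.oo....
..oo...
.vo.o..
....o..
..oo...
.......
.......
.......
step 26: .......
.oo....
..oo...
<oo.o..
....o..
..oo...
.......
.......
.......
step 27: .......
.oo....
^.oo...
ooo.o..
....o..
..oo...
.......
.......
.......

2,0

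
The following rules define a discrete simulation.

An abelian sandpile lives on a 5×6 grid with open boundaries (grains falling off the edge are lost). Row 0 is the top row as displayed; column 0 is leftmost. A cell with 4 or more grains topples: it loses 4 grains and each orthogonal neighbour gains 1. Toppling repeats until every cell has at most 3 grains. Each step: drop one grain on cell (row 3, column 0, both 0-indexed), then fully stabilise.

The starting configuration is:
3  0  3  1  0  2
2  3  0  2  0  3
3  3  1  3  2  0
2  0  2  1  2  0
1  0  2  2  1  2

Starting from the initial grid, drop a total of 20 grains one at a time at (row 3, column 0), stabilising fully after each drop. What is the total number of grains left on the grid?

53

t=0: 3  0  3  1  0  2
2  3  0  2  0  3
3  3  1  3  2  0
2  0  2  1  2  0
1  0  2  2  1  2
t=1: 3  0  3  1  0  2
2  3  0  2  0  3
3  3  1  3  2  0
3  0  2  1  2  0
1  0  2  2  1  2
t=2: 0  2  3  1  0  2
1  1  1  2  0  3
2  1  2  3  2  0
1  2  2  1  2  0
2  0  2  2  1  2
t=3: 0  2  3  1  0  2
1  1  1  2  0  3
2  1  2  3  2  0
2  2  2  1  2  0
2  0  2  2  1  2
t=4: 0  2  3  1  0  2
1  1  1  2  0  3
2  1  2  3  2  0
3  2  2  1  2  0
2  0  2  2  1  2
t=5: 0  2  3  1  0  2
1  1  1  2  0  3
3  1  2  3  2  0
0  3  2  1  2  0
3  0  2  2  1  2
t=6: 0  2  3  1  0  2
1  1  1  2  0  3
3  1  2  3  2  0
1  3  2  1  2  0
3  0  2  2  1  2
t=7: 0  2  3  1  0  2
1  1  1  2  0  3
3  1  2  3  2  0
2  3  2  1  2  0
3  0  2  2  1  2
t=8: 0  2  3  1  0  2
1  1  1  2  0  3
3  1  2  3  2  0
3  3  2  1  2  0
3  0  2  2  1  2
t=9: 0  2  3  1  0  2
2  1  1  2  0  3
0  3  2  3  2  0
3  0  3  1  2  0
0  2  2  2  1  2
t=10: 0  2  3  1  0  2
2  1  1  2  0  3
1  3  2  3  2  0
0  1  3  1  2  0
1  2  2  2  1  2
t=11: 0  2  3  1  0  2
2  1  1  2  0  3
1  3  2  3  2  0
1  1  3  1  2  0
1  2  2  2  1  2
t=12: 0  2  3  1  0  2
2  1  1  2  0  3
1  3  2  3  2  0
2  1  3  1  2  0
1  2  2  2  1  2
t=13: 0  2  3  1  0  2
2  1  1  2  0  3
1  3  2  3  2  0
3  1  3  1  2  0
1  2  2  2  1  2
t=14: 0  2  3  1  0  2
2  1  1  2  0  3
2  3  2  3  2  0
0  2  3  1  2  0
2  2  2  2  1  2
t=15: 0  2  3  1  0  2
2  1  1  2  0  3
2  3  2  3  2  0
1  2  3  1  2  0
2  2  2  2  1  2
t=16: 0  2  3  1  0  2
2  1  1  2  0  3
2  3  2  3  2  0
2  2  3  1  2  0
2  2  2  2  1  2
t=17: 0  2  3  1  0  2
2  1  1  2  0  3
2  3  2  3  2  0
3  2  3  1  2  0
2  2  2  2  1  2
t=18: 0  2  3  1  0  2
2  1  1  2  0  3
3  3  2  3  2  0
0  3  3  1  2  0
3  2  2  2  1  2
t=19: 0  2  3  1  0  2
2  1  1  2  0  3
3  3  2  3  2  0
1  3  3  1  2  0
3  2  2  2  1  2
t=20: 0  2  3  1  0  2
2  1  1  2  0  3
3  3  2  3  2  0
2  3  3  1  2  0
3  2  2  2  1  2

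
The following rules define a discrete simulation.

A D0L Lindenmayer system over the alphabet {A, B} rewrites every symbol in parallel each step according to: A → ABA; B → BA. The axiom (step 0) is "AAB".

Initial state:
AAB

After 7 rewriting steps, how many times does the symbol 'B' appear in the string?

987

t=0: AAB
t=1: ABAABABA
t=2: ABABAABAABABAABABAABA
t=3: ABABAABABAABAABABAABAABABAABABAABAABABAABABAABAABABAABA
t=4: ABABAABABAABAABABAABABAABAABABAABAABABAABABAABAABABAABAABA…ABAABABAABABAABAABABAABABAABAABABAABAABABAABABAABAABABAABA  (len 144)
t=5: ABABAABABAABAABABAABABAABAABABAABAABABAABABAABAABABAABABAA…ABAABABAABABAABAABABAABABAABAABABAABAABABAABABAABAABABAABA  (len 377)
t=6: ABABAABABAABAABABAABABAABAABABAABAABABAABABAABAABABAABABAA…ABAABABAABABAABAABABAABABAABAABABAABAABABAABABAABAABABAABA  (len 987)
t=7: ABABAABABAABAABABAABABAABAABABAABAABABAABABAABAABABAABABAA…ABAABABAABABAABAABABAABABAABAABABAABAABABAABABAABAABABAABA  (len 2584)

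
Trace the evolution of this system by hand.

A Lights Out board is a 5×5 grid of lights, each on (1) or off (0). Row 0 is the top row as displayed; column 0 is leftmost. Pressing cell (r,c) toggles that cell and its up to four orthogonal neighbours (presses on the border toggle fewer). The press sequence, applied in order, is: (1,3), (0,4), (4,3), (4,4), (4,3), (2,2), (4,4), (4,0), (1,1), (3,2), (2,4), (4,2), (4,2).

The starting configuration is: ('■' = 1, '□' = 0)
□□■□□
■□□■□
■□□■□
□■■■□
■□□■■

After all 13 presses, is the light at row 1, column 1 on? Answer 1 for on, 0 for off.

1

[0] □□■□□
■□□■□
■□□■□
□■■■□
■□□■■
[1] □□■■□
■□■□■
■□□□□
□■■■□
■□□■■
[2] □□■□■
■□■□□
■□□□□
□■■■□
■□□■■
[3] □□■□■
■□■□□
■□□□□
□■■□□
■□■□□
[4] □□■□■
■□■□□
■□□□□
□■■□■
■□■■■
[5] □□■□■
■□■□□
■□□□□
□■■■■
■□□□□
[6] □□■□■
■□□□□
■■■■□
□■□■■
■□□□□
[7] □□■□■
■□□□□
■■■■□
□■□■□
■□□■■
[8] □□■□■
■□□□□
■■■■□
■■□■□
□■□■■
[9] □■■□■
□■■□□
■□■■□
■■□■□
□■□■■
[10] □■■□■
□■■□□
■□□■□
■□■□□
□■■■■
[11] □■■□■
□■■□■
■□□□■
■□■□■
□■■■■
[12] □■■□■
□■■□■
■□□□■
■□□□■
□□□□■
[13] □■■□■
□■■□■
■□□□■
■□■□■
□■■■■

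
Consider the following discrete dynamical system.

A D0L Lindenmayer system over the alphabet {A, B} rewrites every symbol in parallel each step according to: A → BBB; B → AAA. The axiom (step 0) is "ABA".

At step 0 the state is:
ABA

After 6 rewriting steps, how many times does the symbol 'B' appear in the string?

k=0  ABA
k=1  BBBAAABBB
k=2  AAAAAAAAABBBBBBBBBAAAAAAAAA
k=3  BBBBBBBBBBBBBBBBBBBBBBBBBBBAAAAAAAAAAAAAAAAAAAAAAAAAAABBBBBBBBBBBBBBBBBBBBBBBBBBB
k=4  AAAAAAAAAAAAAAAAAAAAAAAAAAAAAAAAAAAAAAAAAAAAAAAAAAAAAAAAAA…AAAAAAAAAAAAAAAAAAAAAAAAAAAAAAAAAAAAAAAAAAAAAAAAAAAAAAAAAA  (len 243)
k=5  BBBBBBBBBBBBBBBBBBBBBBBBBBBBBBBBBBBBBBBBBBBBBBBBBBBBBBBBBB…BBBBBBBBBBBBBBBBBBBBBBBBBBBBBBBBBBBBBBBBBBBBBBBBBBBBBBBBBB  (len 729)
k=6  AAAAAAAAAAAAAAAAAAAAAAAAAAAAAAAAAAAAAAAAAAAAAAAAAAAAAAAAAA…AAAAAAAAAAAAAAAAAAAAAAAAAAAAAAAAAAAAAAAAAAAAAAAAAAAAAAAAAA  (len 2187)

729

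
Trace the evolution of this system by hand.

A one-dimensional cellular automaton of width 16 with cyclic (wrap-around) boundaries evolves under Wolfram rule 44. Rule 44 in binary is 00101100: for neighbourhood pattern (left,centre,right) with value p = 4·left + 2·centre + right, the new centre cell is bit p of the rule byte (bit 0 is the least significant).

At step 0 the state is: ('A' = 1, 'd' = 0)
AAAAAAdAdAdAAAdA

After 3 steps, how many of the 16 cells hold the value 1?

2

t=0: AAAAAAdAdAdAAAdA
t=1: ddddddAAAAAAddAA
t=2: ddddddAdddddddAd
t=3: ddddddAdddddddAd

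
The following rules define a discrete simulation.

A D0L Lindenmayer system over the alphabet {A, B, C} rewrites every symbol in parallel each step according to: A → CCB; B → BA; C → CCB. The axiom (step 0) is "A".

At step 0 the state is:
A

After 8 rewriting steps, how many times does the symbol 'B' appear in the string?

0) A
1) CCB
2) CCBCCBBA
3) CCBCCBBACCBCCBBABACCB
4) CCBCCBBACCBCCBBABACCBCCBCCBBACCBCCBBABACCBBACCBCCBCCBBA
5) CCBCCBBACCBCCBBABACCBCCBCCBBACCBCCBBABACCBBACCBCCBCCBBACCB…BCCBBABACCBBACCBCCBCCBBABACCBCCBCCBBACCBCCBBACCBCCBBABACCB  (len 144)
6) CCBCCBBACCBCCBBABACCBCCBCCBBACCBCCBBABACCBBACCBCCBCCBBACCB…CCBCCBCCBBACCBCCBBABACCBCCBCCBBACCBCCBBABACCBBACCBCCBCCBBA  (len 377)
7) CCBCCBBACCBCCBBABACCBCCBCCBBACCBCCBBABACCBBACCBCCBCCBBACCB…BCCBBABACCBBACCBCCBCCBBABACCBCCBCCBBACCBCCBBACCBCCBBABACCB  (len 987)
8) CCBCCBBACCBCCBBABACCBCCBCCBBACCBCCBBABACCBBACCBCCBCCBBACCB…CCBCCBCCBBACCBCCBBABACCBCCBCCBBACCBCCBBABACCBBACCBCCBCCBBA  (len 2584)

987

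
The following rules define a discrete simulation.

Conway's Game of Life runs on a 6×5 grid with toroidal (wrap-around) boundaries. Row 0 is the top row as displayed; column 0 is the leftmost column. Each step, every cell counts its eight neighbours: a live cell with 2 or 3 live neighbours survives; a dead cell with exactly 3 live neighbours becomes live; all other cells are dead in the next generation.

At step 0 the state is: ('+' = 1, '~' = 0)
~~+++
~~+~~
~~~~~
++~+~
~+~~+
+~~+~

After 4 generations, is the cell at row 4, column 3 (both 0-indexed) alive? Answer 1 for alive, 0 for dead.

[0] ~~+++
~~+~~
~~~~~
++~+~
~+~~+
+~~+~
[1] ~++~+
~~+~~
~++~~
+++~+
~+~+~
++~~~
[2] ~~++~
+~~~~
~~~~~
~~~~+
~~~+~
~~~++
[3] ~~++~
~~~~~
~~~~~
~~~~~
~~~+~
~~~~+
[4] ~~~+~
~~~~~
~~~~~
~~~~~
~~~~~
~~+~+

0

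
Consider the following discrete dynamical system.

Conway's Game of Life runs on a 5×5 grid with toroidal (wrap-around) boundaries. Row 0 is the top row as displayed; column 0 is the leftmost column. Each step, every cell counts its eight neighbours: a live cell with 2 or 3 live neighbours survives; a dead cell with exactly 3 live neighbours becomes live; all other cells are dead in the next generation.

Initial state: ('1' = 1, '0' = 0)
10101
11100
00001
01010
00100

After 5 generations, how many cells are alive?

gen 0: 10101
11100
00001
01010
00100
gen 1: 10101
00100
00011
00110
10101
gen 2: 10101
11100
00001
11100
10100
gen 3: 00101
00100
00011
10111
00100
gen 4: 01100
00101
11000
11100
10100
gen 5: 10100
00110
00011
00101
10010

10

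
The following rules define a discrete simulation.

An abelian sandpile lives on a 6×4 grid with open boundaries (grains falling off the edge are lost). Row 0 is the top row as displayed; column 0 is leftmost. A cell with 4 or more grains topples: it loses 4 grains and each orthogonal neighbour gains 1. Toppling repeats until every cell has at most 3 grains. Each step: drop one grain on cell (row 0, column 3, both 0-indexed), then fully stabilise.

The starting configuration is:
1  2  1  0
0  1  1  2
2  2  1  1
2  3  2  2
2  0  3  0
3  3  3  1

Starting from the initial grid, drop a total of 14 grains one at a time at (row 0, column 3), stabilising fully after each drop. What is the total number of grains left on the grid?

k=0  1  2  1  0
0  1  1  2
2  2  1  1
2  3  2  2
2  0  3  0
3  3  3  1
k=1  1  2  1  1
0  1  1  2
2  2  1  1
2  3  2  2
2  0  3  0
3  3  3  1
k=2  1  2  1  2
0  1  1  2
2  2  1  1
2  3  2  2
2  0  3  0
3  3  3  1
k=3  1  2  1  3
0  1  1  2
2  2  1  1
2  3  2  2
2  0  3  0
3  3  3  1
k=4  1  2  2  0
0  1  1  3
2  2  1  1
2  3  2  2
2  0  3  0
3  3  3  1
k=5  1  2  2  1
0  1  1  3
2  2  1  1
2  3  2  2
2  0  3  0
3  3  3  1
k=6  1  2  2  2
0  1  1  3
2  2  1  1
2  3  2  2
2  0  3  0
3  3  3  1
k=7  1  2  2  3
0  1  1  3
2  2  1  1
2  3  2  2
2  0  3  0
3  3  3  1
k=8  1  2  3  1
0  1  2  0
2  2  1  2
2  3  2  2
2  0  3  0
3  3  3  1
k=9  1  2  3  2
0  1  2  0
2  2  1  2
2  3  2  2
2  0  3  0
3  3  3  1
k=10  1  2  3  3
0  1  2  0
2  2  1  2
2  3  2  2
2  0  3  0
3  3  3  1
k=11  1  3  0  1
0  1  3  1
2  2  1  2
2  3  2  2
2  0  3  0
3  3  3  1
k=12  1  3  0  2
0  1  3  1
2  2  1  2
2  3  2  2
2  0  3  0
3  3  3  1
k=13  1  3  0  3
0  1  3  1
2  2  1  2
2  3  2  2
2  0  3  0
3  3  3  1
k=14  1  3  1  0
0  1  3  2
2  2  1  2
2  3  2  2
2  0  3  0
3  3  3  1

42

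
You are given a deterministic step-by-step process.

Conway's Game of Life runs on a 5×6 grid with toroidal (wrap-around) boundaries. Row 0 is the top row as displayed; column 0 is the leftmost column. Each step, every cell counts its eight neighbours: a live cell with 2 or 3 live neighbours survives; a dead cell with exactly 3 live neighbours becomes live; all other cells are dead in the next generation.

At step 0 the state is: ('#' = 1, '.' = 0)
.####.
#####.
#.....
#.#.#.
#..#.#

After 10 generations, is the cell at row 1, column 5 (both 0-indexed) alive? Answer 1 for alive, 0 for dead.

0

t=0: .####.
#####.
#.....
#.#.#.
#..#.#
t=1: ......
#...#.
#...#.
#..##.
#.....
t=2: .....#
......
##..#.
##.##.
.....#
t=3: ......
#....#
#####.
.####.
.....#
t=4: #....#
#.####
......
......
..###.
t=5: #.....
##.##.
...###
...#..
...###
t=6: ###...
####..
#....#
..#...
...###
t=7: ......
...#..
#..#.#
#..#..
#..###
t=8: ...#.#
....#.
#.##.#
.###..
#..###
t=9: #..#..
#.#...
#....#
......
##...#
t=10: ..#...
#.....
##...#
.#....
##...#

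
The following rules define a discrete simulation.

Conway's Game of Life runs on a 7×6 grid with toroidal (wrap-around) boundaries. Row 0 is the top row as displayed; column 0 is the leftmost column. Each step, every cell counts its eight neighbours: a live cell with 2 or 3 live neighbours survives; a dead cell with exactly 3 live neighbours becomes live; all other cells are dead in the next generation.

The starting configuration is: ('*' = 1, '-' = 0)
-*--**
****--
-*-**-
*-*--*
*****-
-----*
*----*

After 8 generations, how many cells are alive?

0) -*--**
****--
-*-**-
*-*--*
*****-
-----*
*----*
1) ---**-
------
----*-
------
--***-
--**--
------
2) ------
---**-
------
----*-
--*-*-
--*-*-
--*-*-
3) ----*-
------
---**-
---*--
----**
-**-**
------
4) ------
---**-
---**-
---*-*
*-*--*
*--***
---***
5) -----*
---**-
--*--*
*-**-*
-**---
-**---
*--*--
6) ---*-*
---***
***--*
*--***
------
*--*--
***---
7) -*-*-*
-*-*--
-**---
--***-
*--*--
*-*---
******
8) -----*
-*-**-
-*--*-
----*-
----**
------
------

9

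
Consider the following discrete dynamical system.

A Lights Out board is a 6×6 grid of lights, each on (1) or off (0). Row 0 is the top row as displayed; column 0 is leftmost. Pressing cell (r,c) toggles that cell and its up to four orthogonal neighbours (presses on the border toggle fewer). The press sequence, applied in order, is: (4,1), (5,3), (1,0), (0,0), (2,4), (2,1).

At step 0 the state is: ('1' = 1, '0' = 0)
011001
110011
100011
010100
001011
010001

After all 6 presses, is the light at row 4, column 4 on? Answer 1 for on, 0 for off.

k=0  011001
110011
100011
010100
001011
010001
k=1  011001
110011
100011
000100
110011
000001
k=2  011001
110011
100011
000100
110111
001111
k=3  111001
000011
000011
000100
110111
001111
k=4  001001
100011
000011
000100
110111
001111
k=5  001001
100001
000100
000110
110111
001111
k=6  001001
110001
111100
010110
110111
001111

1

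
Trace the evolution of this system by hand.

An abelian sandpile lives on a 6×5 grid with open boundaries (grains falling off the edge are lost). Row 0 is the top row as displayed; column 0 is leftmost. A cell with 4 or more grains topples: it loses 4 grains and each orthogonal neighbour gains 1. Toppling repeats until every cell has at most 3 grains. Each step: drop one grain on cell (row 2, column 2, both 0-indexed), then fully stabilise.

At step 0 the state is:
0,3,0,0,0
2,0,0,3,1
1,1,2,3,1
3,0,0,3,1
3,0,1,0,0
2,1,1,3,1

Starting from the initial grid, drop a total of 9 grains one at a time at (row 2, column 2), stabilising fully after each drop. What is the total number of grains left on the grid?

45

t=0: 0,3,0,0,0
2,0,0,3,1
1,1,2,3,1
3,0,0,3,1
3,0,1,0,0
2,1,1,3,1
t=1: 0,3,0,0,0
2,0,0,3,1
1,1,3,3,1
3,0,0,3,1
3,0,1,0,0
2,1,1,3,1
t=2: 0,3,0,1,0
2,0,2,0,2
1,2,1,2,2
3,0,2,0,2
3,0,1,1,0
2,1,1,3,1
t=3: 0,3,0,1,0
2,0,2,0,2
1,2,2,2,2
3,0,2,0,2
3,0,1,1,0
2,1,1,3,1
t=4: 0,3,0,1,0
2,0,2,0,2
1,2,3,2,2
3,0,2,0,2
3,0,1,1,0
2,1,1,3,1
t=5: 0,3,0,1,0
2,0,3,0,2
1,3,0,3,2
3,0,3,0,2
3,0,1,1,0
2,1,1,3,1
t=6: 0,3,0,1,0
2,0,3,0,2
1,3,1,3,2
3,0,3,0,2
3,0,1,1,0
2,1,1,3,1
t=7: 0,3,0,1,0
2,0,3,0,2
1,3,2,3,2
3,0,3,0,2
3,0,1,1,0
2,1,1,3,1
t=8: 0,3,0,1,0
2,0,3,0,2
1,3,3,3,2
3,0,3,0,2
3,0,1,1,0
2,1,1,3,1
t=9: 0,3,1,1,0
2,2,1,2,2
2,1,0,1,3
3,2,1,2,2
3,0,2,1,0
2,1,1,3,1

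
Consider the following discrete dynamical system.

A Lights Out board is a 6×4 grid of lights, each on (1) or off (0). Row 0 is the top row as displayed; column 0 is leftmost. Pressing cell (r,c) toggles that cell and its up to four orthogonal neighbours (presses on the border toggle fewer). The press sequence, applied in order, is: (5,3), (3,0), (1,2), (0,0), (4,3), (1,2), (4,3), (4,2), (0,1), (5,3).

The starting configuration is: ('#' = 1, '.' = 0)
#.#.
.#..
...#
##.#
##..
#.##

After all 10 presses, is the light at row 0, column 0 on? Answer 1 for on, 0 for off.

1

t=0: #.#.
.#..
...#
##.#
##..
#.##
t=1: #.#.
.#..
...#
##.#
##.#
#...
t=2: #.#.
.#..
#..#
...#
.#.#
#...
t=3: #...
..##
#.##
...#
.#.#
#...
t=4: .#..
#.##
#.##
...#
.#.#
#...
t=5: .#..
#.##
#.##
....
.##.
#..#
t=6: .##.
##..
#..#
....
.##.
#..#
t=7: .##.
##..
#..#
...#
.#.#
#...
t=8: .##.
##..
#..#
..##
..#.
#.#.
t=9: #...
#...
#..#
..##
..#.
#.#.
t=10: #...
#...
#..#
..##
..##
#..#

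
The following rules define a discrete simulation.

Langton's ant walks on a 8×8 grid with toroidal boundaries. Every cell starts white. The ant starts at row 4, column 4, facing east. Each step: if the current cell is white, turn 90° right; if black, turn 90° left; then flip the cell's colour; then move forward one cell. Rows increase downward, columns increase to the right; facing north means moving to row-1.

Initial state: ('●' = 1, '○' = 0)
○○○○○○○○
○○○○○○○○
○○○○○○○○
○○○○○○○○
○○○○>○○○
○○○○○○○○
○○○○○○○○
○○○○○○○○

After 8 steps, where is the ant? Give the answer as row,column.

gen 0: ○○○○○○○○
○○○○○○○○
○○○○○○○○
○○○○○○○○
○○○○>○○○
○○○○○○○○
○○○○○○○○
○○○○○○○○
gen 1: ○○○○○○○○
○○○○○○○○
○○○○○○○○
○○○○○○○○
○○○○●○○○
○○○○v○○○
○○○○○○○○
○○○○○○○○
gen 2: ○○○○○○○○
○○○○○○○○
○○○○○○○○
○○○○○○○○
○○○○●○○○
○○○<●○○○
○○○○○○○○
○○○○○○○○
gen 3: ○○○○○○○○
○○○○○○○○
○○○○○○○○
○○○○○○○○
○○○^●○○○
○○○●●○○○
○○○○○○○○
○○○○○○○○
gen 4: ○○○○○○○○
○○○○○○○○
○○○○○○○○
○○○○○○○○
○○○●>○○○
○○○●●○○○
○○○○○○○○
○○○○○○○○
gen 5: ○○○○○○○○
○○○○○○○○
○○○○○○○○
○○○○^○○○
○○○●○○○○
○○○●●○○○
○○○○○○○○
○○○○○○○○
gen 6: ○○○○○○○○
○○○○○○○○
○○○○○○○○
○○○○●>○○
○○○●○○○○
○○○●●○○○
○○○○○○○○
○○○○○○○○
gen 7: ○○○○○○○○
○○○○○○○○
○○○○○○○○
○○○○●●○○
○○○●○v○○
○○○●●○○○
○○○○○○○○
○○○○○○○○
gen 8: ○○○○○○○○
○○○○○○○○
○○○○○○○○
○○○○●●○○
○○○●<●○○
○○○●●○○○
○○○○○○○○
○○○○○○○○

4,4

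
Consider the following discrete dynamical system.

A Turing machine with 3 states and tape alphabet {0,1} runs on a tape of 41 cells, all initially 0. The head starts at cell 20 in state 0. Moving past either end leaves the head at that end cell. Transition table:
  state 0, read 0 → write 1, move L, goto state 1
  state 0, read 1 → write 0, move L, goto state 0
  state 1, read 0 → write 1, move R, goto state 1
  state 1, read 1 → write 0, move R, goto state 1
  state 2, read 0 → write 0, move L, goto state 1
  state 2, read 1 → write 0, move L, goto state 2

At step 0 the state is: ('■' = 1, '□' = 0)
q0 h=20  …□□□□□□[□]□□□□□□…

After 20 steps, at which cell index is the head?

gen 0: q0 h=20  …□□□□□□[□]□□□□□□…
gen 1: q1 h=19  …□□□□□□[□]■□□□□□…
gen 2: q1 h=20  …□□□□□■[■]□□□□□□…
gen 3: q1 h=21  …□□□□■□[□]□□□□□□…
gen 4: q1 h=22  …□□□■□■[□]□□□□□□…
gen 5: q1 h=23  …□□■□■■[□]□□□□□□…
gen 6: q1 h=24  …□■□■■■[□]□□□□□□…
gen 7: q1 h=25  …■□■■■■[□]□□□□□□…
gen 8: q1 h=26  …□■■■■■[□]□□□□□□…
gen 9: q1 h=27  …■■■■■■[□]□□□□□□…
gen 10: q1 h=28  …■■■■■■[□]□□□□□□…
gen 11: q1 h=29  …■■■■■■[□]□□□□□□…
gen 12: q1 h=30  …■■■■■■[□]□□□□□□…
gen 13: q1 h=31  …■■■■■■[□]□□□□□□…
gen 14: q1 h=32  …■■■■■■[□]□□□□□□…
gen 15: q1 h=33  …■■■■■■[□]□□□□□□…
gen 16: q1 h=34  …■■■■■■[□]□□□□□□|
gen 17: q1 h=35  …■■■■■■[□]□□□□□|
gen 18: q1 h=36  …■■■■■■[□]□□□□|
gen 19: q1 h=37  …■■■■■■[□]□□□|
gen 20: q1 h=38  …■■■■■■[□]□□|

38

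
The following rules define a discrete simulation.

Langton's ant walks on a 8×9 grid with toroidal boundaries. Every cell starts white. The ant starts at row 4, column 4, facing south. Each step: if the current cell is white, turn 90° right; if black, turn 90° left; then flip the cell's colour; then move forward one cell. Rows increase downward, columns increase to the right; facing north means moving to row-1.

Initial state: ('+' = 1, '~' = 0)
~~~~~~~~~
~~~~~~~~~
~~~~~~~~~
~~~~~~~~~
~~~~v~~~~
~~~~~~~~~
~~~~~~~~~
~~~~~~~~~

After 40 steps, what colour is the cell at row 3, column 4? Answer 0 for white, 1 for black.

0

k=0  ~~~~~~~~~
~~~~~~~~~
~~~~~~~~~
~~~~~~~~~
~~~~v~~~~
~~~~~~~~~
~~~~~~~~~
~~~~~~~~~
k=1  ~~~~~~~~~
~~~~~~~~~
~~~~~~~~~
~~~~~~~~~
~~~<+~~~~
~~~~~~~~~
~~~~~~~~~
~~~~~~~~~
k=2  ~~~~~~~~~
~~~~~~~~~
~~~~~~~~~
~~~^~~~~~
~~~++~~~~
~~~~~~~~~
~~~~~~~~~
~~~~~~~~~
k=3  ~~~~~~~~~
~~~~~~~~~
~~~~~~~~~
~~~+>~~~~
~~~++~~~~
~~~~~~~~~
~~~~~~~~~
~~~~~~~~~
k=4  ~~~~~~~~~
~~~~~~~~~
~~~~~~~~~
~~~++~~~~
~~~+v~~~~
~~~~~~~~~
~~~~~~~~~
~~~~~~~~~
k=5  ~~~~~~~~~
~~~~~~~~~
~~~~~~~~~
~~~++~~~~
~~~+~>~~~
~~~~~~~~~
~~~~~~~~~
~~~~~~~~~
k=6  ~~~~~~~~~
~~~~~~~~~
~~~~~~~~~
~~~++~~~~
~~~+~+~~~
~~~~~v~~~
~~~~~~~~~
~~~~~~~~~
k=7  ~~~~~~~~~
~~~~~~~~~
~~~~~~~~~
~~~++~~~~
~~~+~+~~~
~~~~<+~~~
~~~~~~~~~
~~~~~~~~~
k=8  ~~~~~~~~~
~~~~~~~~~
~~~~~~~~~
~~~++~~~~
~~~+^+~~~
~~~~++~~~
~~~~~~~~~
~~~~~~~~~
k=9  ~~~~~~~~~
~~~~~~~~~
~~~~~~~~~
~~~++~~~~
~~~++>~~~
~~~~++~~~
~~~~~~~~~
~~~~~~~~~
k=10  ~~~~~~~~~
~~~~~~~~~
~~~~~~~~~
~~~++^~~~
~~~++~~~~
~~~~++~~~
~~~~~~~~~
~~~~~~~~~
k=11  ~~~~~~~~~
~~~~~~~~~
~~~~~~~~~
~~~+++>~~
~~~++~~~~
~~~~++~~~
~~~~~~~~~
~~~~~~~~~
k=12  ~~~~~~~~~
~~~~~~~~~
~~~~~~~~~
~~~++++~~
~~~++~v~~
~~~~++~~~
~~~~~~~~~
~~~~~~~~~
k=13  ~~~~~~~~~
~~~~~~~~~
~~~~~~~~~
~~~++++~~
~~~++<+~~
~~~~++~~~
~~~~~~~~~
~~~~~~~~~
k=14  ~~~~~~~~~
~~~~~~~~~
~~~~~~~~~
~~~++^+~~
~~~++++~~
~~~~++~~~
~~~~~~~~~
~~~~~~~~~
k=15  ~~~~~~~~~
~~~~~~~~~
~~~~~~~~~
~~~+<~+~~
~~~++++~~
~~~~++~~~
~~~~~~~~~
~~~~~~~~~
k=16  ~~~~~~~~~
~~~~~~~~~
~~~~~~~~~
~~~+~~+~~
~~~+v++~~
~~~~++~~~
~~~~~~~~~
~~~~~~~~~
k=17  ~~~~~~~~~
~~~~~~~~~
~~~~~~~~~
~~~+~~+~~
~~~+~>+~~
~~~~++~~~
~~~~~~~~~
~~~~~~~~~
k=18  ~~~~~~~~~
~~~~~~~~~
~~~~~~~~~
~~~+~^+~~
~~~+~~+~~
~~~~++~~~
~~~~~~~~~
~~~~~~~~~
k=19  ~~~~~~~~~
~~~~~~~~~
~~~~~~~~~
~~~+~+>~~
~~~+~~+~~
~~~~++~~~
~~~~~~~~~
~~~~~~~~~
k=20  ~~~~~~~~~
~~~~~~~~~
~~~~~~^~~
~~~+~+~~~
~~~+~~+~~
~~~~++~~~
~~~~~~~~~
~~~~~~~~~
k=21  ~~~~~~~~~
~~~~~~~~~
~~~~~~+>~
~~~+~+~~~
~~~+~~+~~
~~~~++~~~
~~~~~~~~~
~~~~~~~~~
k=22  ~~~~~~~~~
~~~~~~~~~
~~~~~~++~
~~~+~+~v~
~~~+~~+~~
~~~~++~~~
~~~~~~~~~
~~~~~~~~~
k=23  ~~~~~~~~~
~~~~~~~~~
~~~~~~++~
~~~+~+<+~
~~~+~~+~~
~~~~++~~~
~~~~~~~~~
~~~~~~~~~
k=24  ~~~~~~~~~
~~~~~~~~~
~~~~~~^+~
~~~+~+++~
~~~+~~+~~
~~~~++~~~
~~~~~~~~~
~~~~~~~~~
k=25  ~~~~~~~~~
~~~~~~~~~
~~~~~<~+~
~~~+~+++~
~~~+~~+~~
~~~~++~~~
~~~~~~~~~
~~~~~~~~~
k=26  ~~~~~~~~~
~~~~~^~~~
~~~~~+~+~
~~~+~+++~
~~~+~~+~~
~~~~++~~~
~~~~~~~~~
~~~~~~~~~
k=27  ~~~~~~~~~
~~~~~+>~~
~~~~~+~+~
~~~+~+++~
~~~+~~+~~
~~~~++~~~
~~~~~~~~~
~~~~~~~~~
k=28  ~~~~~~~~~
~~~~~++~~
~~~~~+v+~
~~~+~+++~
~~~+~~+~~
~~~~++~~~
~~~~~~~~~
~~~~~~~~~
k=29  ~~~~~~~~~
~~~~~++~~
~~~~~<++~
~~~+~+++~
~~~+~~+~~
~~~~++~~~
~~~~~~~~~
~~~~~~~~~
k=30  ~~~~~~~~~
~~~~~++~~
~~~~~~++~
~~~+~v++~
~~~+~~+~~
~~~~++~~~
~~~~~~~~~
~~~~~~~~~
k=31  ~~~~~~~~~
~~~~~++~~
~~~~~~++~
~~~+~~>+~
~~~+~~+~~
~~~~++~~~
~~~~~~~~~
~~~~~~~~~
k=32  ~~~~~~~~~
~~~~~++~~
~~~~~~^+~
~~~+~~~+~
~~~+~~+~~
~~~~++~~~
~~~~~~~~~
~~~~~~~~~
k=33  ~~~~~~~~~
~~~~~++~~
~~~~~<~+~
~~~+~~~+~
~~~+~~+~~
~~~~++~~~
~~~~~~~~~
~~~~~~~~~
k=34  ~~~~~~~~~
~~~~~^+~~
~~~~~+~+~
~~~+~~~+~
~~~+~~+~~
~~~~++~~~
~~~~~~~~~
~~~~~~~~~
k=35  ~~~~~~~~~
~~~~<~+~~
~~~~~+~+~
~~~+~~~+~
~~~+~~+~~
~~~~++~~~
~~~~~~~~~
~~~~~~~~~
k=36  ~~~~^~~~~
~~~~+~+~~
~~~~~+~+~
~~~+~~~+~
~~~+~~+~~
~~~~++~~~
~~~~~~~~~
~~~~~~~~~
k=37  ~~~~+>~~~
~~~~+~+~~
~~~~~+~+~
~~~+~~~+~
~~~+~~+~~
~~~~++~~~
~~~~~~~~~
~~~~~~~~~
k=38  ~~~~++~~~
~~~~+v+~~
~~~~~+~+~
~~~+~~~+~
~~~+~~+~~
~~~~++~~~
~~~~~~~~~
~~~~~~~~~
k=39  ~~~~++~~~
~~~~<++~~
~~~~~+~+~
~~~+~~~+~
~~~+~~+~~
~~~~++~~~
~~~~~~~~~
~~~~~~~~~
k=40  ~~~~++~~~
~~~~~++~~
~~~~v+~+~
~~~+~~~+~
~~~+~~+~~
~~~~++~~~
~~~~~~~~~
~~~~~~~~~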